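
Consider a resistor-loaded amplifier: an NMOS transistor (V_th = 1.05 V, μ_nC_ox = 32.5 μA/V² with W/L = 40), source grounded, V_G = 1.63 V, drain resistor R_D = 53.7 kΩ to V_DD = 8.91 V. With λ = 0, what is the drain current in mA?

I_D = 0.161 mA

V_GS = V_G = 1.63 V, so V_ov = 1.63 − 1.05 = 0.58 V.
k_n = μ_nC_ox · (W/L) = 1.3 mA/V².
Assume saturation: I_D = ½ k_n V_ov² = 0.5 × 1.3 × 0.58² = 0.219 mA, giving V_DS = V_DD − I_D R_D = 8.91 − 0.219 × 53.7 = -2.83 V.
But -2.83 V < V_ov = 0.58 V, so the device is actually in triode.
In triode I_D = k_n[V_ov V_DS − ½ V_DS²] and I_D = (V_DD − V_DS)/R_D. Equating: 34.9 V_DS² − 41.49 V_DS + 8.91 = 0, giving V_DS = 0.281 V (the root below V_ov).
I_D = (8.91 − 0.281) / 53.7 = 0.161 mA.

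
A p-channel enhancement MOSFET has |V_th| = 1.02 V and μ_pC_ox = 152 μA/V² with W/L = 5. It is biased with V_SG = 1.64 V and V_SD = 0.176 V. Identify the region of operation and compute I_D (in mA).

k_p = μ_pC_ox · (W/L) = 0.76 mA/V².
V_ov = V_SG − |V_th| = 1.64 − 1.02 = 0.62 V.
Since V_SD = 0.176 V < V_ov = 0.62 V, the device is in the triode region.
I_D = k_p [V_ov · V_SD − ½ V_SD²] = 0.76 × [0.62 × 0.176 − 0.5 × 0.176²] = 0.0712 mA.

Triode; I_D = 0.0712 mA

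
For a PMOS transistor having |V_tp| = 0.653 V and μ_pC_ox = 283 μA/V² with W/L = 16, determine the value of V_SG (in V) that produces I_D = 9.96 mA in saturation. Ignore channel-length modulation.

V_SG = 2.75 V

k_p = μ_pC_ox · (W/L) = 4.528 mA/V².
In saturation I_D = ½ k_p (V_SG − |V_tp|)², so V_SG − |V_tp| = √(2 I_D / k_p) = √(2 × 9.96 / 4.528) = 2.1 V.
V_SG = 0.653 + 2.1 = 2.75 V.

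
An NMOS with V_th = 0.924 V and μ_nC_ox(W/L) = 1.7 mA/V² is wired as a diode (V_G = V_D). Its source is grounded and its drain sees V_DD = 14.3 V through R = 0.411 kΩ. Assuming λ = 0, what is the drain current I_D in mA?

With gate tied to drain, V_GS = V_DS ≥ V_GS − V_th, so the device is in saturation.
KCL at the drain: ½ k_n (V_GS − V_th)² = (V_DD − V_GS)/R.
Let x = V_GS − 0.924. Then 0.349 x² + x − 13.38 = 0, giving x = 4.92 V (positive root), so V_GS = 5.84 V.
I_D = (V_DD − V_GS)/R = (14.3 − 5.84) / 0.411 = 20.6 mA.

I_D = 20.6 mA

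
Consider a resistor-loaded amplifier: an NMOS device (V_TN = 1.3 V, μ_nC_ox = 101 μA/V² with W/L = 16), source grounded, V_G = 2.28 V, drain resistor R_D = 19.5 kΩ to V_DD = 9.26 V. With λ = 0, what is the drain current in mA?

I_D = 0.457 mA

V_GS = V_G = 2.28 V, so V_ov = 2.28 − 1.3 = 0.98 V.
k_n = μ_nC_ox · (W/L) = 1.616 mA/V².
Assume saturation: I_D = ½ k_n V_ov² = 0.5 × 1.616 × 0.98² = 0.776 mA, giving V_DS = V_DD − I_D R_D = 9.26 − 0.776 × 19.5 = -5.87 V.
But -5.87 V < V_ov = 0.98 V, so the device is actually in triode.
In triode I_D = k_n[V_ov V_DS − ½ V_DS²] and I_D = (V_DD − V_DS)/R_D. Equating: 15.8 V_DS² − 31.88 V_DS + 9.26 = 0, giving V_DS = 0.352 V (the root below V_ov).
I_D = (9.26 − 0.352) / 19.5 = 0.457 mA.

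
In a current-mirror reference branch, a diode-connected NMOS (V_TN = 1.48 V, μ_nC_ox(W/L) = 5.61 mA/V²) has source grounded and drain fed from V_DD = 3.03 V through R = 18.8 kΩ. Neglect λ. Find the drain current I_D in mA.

With gate tied to drain, V_GS = V_DS ≥ V_GS − V_TN, so the device is in saturation.
KCL at the drain: ½ k_n (V_GS − V_TN)² = (V_DD − V_GS)/R.
Let x = V_GS − 1.48. Then 52.7 x² + x − 1.55 = 0, giving x = 0.162 V (positive root), so V_GS = 1.64 V.
I_D = (V_DD − V_GS)/R = (3.03 − 1.64) / 18.8 = 0.0738 mA.

I_D = 0.0738 mA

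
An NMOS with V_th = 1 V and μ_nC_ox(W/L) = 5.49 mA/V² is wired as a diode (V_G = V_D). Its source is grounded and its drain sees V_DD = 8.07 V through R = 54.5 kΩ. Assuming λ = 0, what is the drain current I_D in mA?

I_D = 0.126 mA

With gate tied to drain, V_GS = V_DS ≥ V_GS − V_th, so the device is in saturation.
KCL at the drain: ½ k_n (V_GS − V_th)² = (V_DD − V_GS)/R.
Let x = V_GS − 1. Then 150 x² + x − 7.07 = 0, giving x = 0.214 V (positive root), so V_GS = 1.21 V.
I_D = (V_DD − V_GS)/R = (8.07 − 1.21) / 54.5 = 0.126 mA.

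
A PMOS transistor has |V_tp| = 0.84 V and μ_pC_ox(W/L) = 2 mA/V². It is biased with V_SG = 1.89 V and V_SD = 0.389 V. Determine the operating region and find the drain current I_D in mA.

Triode; I_D = 0.666 mA

V_ov = V_SG − |V_tp| = 1.89 − 0.84 = 1.05 V.
Since V_SD = 0.389 V < V_ov = 1.05 V, the device is in the triode region.
I_D = k_p [V_ov · V_SD − ½ V_SD²] = 2 × [1.05 × 0.389 − 0.5 × 0.389²] = 0.666 mA.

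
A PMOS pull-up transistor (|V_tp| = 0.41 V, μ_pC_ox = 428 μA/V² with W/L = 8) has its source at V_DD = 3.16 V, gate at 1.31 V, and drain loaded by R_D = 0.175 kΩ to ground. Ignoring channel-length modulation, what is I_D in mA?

V_SG = V_DD − V_G = 3.16 − 1.31 = 1.85 V, so V_ov = 1.85 − 0.41 = 1.44 V.
k_p = μ_pC_ox · (W/L) = 3.424 mA/V².
Assume saturation: I_D = ½ k_p V_ov² = 0.5 × 3.424 × 1.44² = 3.55 mA, giving V_SD = V_DD − I_D R_D = 3.16 − 3.55 × 0.175 = 2.54 V.
V_SD = 2.54 V ≥ V_ov = 1.44 V, confirming saturation.

I_D = 3.55 mA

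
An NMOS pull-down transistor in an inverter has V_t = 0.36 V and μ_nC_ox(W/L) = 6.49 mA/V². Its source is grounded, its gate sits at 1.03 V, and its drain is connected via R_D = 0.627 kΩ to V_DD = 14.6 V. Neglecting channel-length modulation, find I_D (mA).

I_D = 1.46 mA

V_GS = V_G = 1.03 V, so V_ov = 1.03 − 0.36 = 0.67 V.
Assume saturation: I_D = ½ k_n V_ov² = 0.5 × 6.49 × 0.67² = 1.46 mA, giving V_DS = V_DD − I_D R_D = 14.6 − 1.46 × 0.627 = 13.7 V.
V_DS = 13.7 V ≥ V_ov = 0.67 V, confirming saturation.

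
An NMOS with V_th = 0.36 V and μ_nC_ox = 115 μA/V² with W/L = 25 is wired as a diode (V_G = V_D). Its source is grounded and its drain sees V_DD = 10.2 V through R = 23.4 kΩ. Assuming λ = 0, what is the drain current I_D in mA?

I_D = 0.398 mA

With gate tied to drain, V_GS = V_DS ≥ V_GS − V_th, so the device is in saturation.
k_n = μ_nC_ox · (W/L) = 2.875 mA/V².
KCL at the drain: ½ k_n (V_GS − V_th)² = (V_DD − V_GS)/R.
Let x = V_GS − 0.36. Then 33.6 x² + x − 9.84 = 0, giving x = 0.526 V (positive root), so V_GS = 0.886 V.
I_D = (V_DD − V_GS)/R = (10.2 − 0.886) / 23.4 = 0.398 mA.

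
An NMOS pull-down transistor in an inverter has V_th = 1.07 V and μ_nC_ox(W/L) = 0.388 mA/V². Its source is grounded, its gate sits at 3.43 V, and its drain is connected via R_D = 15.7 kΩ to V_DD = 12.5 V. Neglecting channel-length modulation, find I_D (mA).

I_D = 0.731 mA

V_GS = V_G = 3.43 V, so V_ov = 3.43 − 1.07 = 2.36 V.
Assume saturation: I_D = ½ k_n V_ov² = 0.5 × 0.388 × 2.36² = 1.08 mA, giving V_DS = V_DD − I_D R_D = 12.5 − 1.08 × 15.7 = -4.46 V.
But -4.46 V < V_ov = 2.36 V, so the device is actually in triode.
In triode I_D = k_n[V_ov V_DS − ½ V_DS²] and I_D = (V_DD − V_DS)/R_D. Equating: 3.05 V_DS² − 15.38 V_DS + 12.5 = 0, giving V_DS = 1.02 V (the root below V_ov).
I_D = (12.5 − 1.02) / 15.7 = 0.731 mA.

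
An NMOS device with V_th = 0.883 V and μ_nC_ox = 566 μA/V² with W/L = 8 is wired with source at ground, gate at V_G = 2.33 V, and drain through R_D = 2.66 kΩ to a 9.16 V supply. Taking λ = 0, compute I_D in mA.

V_GS = V_G = 2.33 V, so V_ov = 2.33 − 0.883 = 1.45 V.
k_n = μ_nC_ox · (W/L) = 4.528 mA/V².
Assume saturation: I_D = ½ k_n V_ov² = 0.5 × 4.528 × 1.45² = 4.74 mA, giving V_DS = V_DD − I_D R_D = 9.16 − 4.74 × 2.66 = -3.45 V.
But -3.45 V < V_ov = 1.45 V, so the device is actually in triode.
In triode I_D = k_n[V_ov V_DS − ½ V_DS²] and I_D = (V_DD − V_DS)/R_D. Equating: 6.02 V_DS² − 18.43 V_DS + 9.16 = 0, giving V_DS = 0.625 V (the root below V_ov).
I_D = (9.16 − 0.625) / 2.66 = 3.21 mA.

I_D = 3.21 mA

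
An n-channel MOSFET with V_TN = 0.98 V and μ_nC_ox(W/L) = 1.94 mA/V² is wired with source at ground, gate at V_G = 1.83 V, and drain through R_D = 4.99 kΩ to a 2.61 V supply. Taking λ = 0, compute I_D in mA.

V_GS = V_G = 1.83 V, so V_ov = 1.83 − 0.98 = 0.85 V.
Assume saturation: I_D = ½ k_n V_ov² = 0.5 × 1.94 × 0.85² = 0.701 mA, giving V_DS = V_DD − I_D R_D = 2.61 − 0.701 × 4.99 = -0.887 V.
But -0.887 V < V_ov = 0.85 V, so the device is actually in triode.
In triode I_D = k_n[V_ov V_DS − ½ V_DS²] and I_D = (V_DD − V_DS)/R_D. Equating: 4.84 V_DS² − 9.229 V_DS + 2.61 = 0, giving V_DS = 0.345 V (the root below V_ov).
I_D = (2.61 − 0.345) / 4.99 = 0.454 mA.

I_D = 0.454 mA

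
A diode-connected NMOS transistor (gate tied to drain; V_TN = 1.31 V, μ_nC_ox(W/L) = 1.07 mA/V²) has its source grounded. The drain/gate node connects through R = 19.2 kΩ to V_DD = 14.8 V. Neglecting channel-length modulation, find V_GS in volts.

V_GS = 2.41 V

With gate tied to drain, V_GS = V_DS ≥ V_GS − V_TN, so the device is in saturation.
KCL at the drain: ½ k_n (V_GS − V_TN)² = (V_DD − V_GS)/R.
Let x = V_GS − 1.31. Then 10.3 x² + x − 13.49 = 0, giving x = 1.1 V (positive root), so V_GS = 2.41 V.
I_D = (V_DD − V_GS)/R = (14.8 − 2.41) / 19.2 = 0.645 mA.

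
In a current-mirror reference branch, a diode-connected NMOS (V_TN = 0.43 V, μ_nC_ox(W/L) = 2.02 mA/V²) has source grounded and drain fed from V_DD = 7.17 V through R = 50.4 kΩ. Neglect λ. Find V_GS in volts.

V_GS = 0.784 V

With gate tied to drain, V_GS = V_DS ≥ V_GS − V_TN, so the device is in saturation.
KCL at the drain: ½ k_n (V_GS − V_TN)² = (V_DD − V_GS)/R.
Let x = V_GS − 0.43. Then 50.9 x² + x − 6.74 = 0, giving x = 0.354 V (positive root), so V_GS = 0.784 V.
I_D = (V_DD − V_GS)/R = (7.17 − 0.784) / 50.4 = 0.127 mA.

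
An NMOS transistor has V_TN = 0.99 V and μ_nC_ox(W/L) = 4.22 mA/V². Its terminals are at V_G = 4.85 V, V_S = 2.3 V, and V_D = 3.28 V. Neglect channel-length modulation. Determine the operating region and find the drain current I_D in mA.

V_GS = V_G − V_S = 4.85 − 2.3 = 2.55 V; V_DS = V_D − V_S = 3.28 − 2.3 = 0.98 V.
V_ov = V_GS − V_TN = 2.55 − 0.99 = 1.56 V.
Since V_DS = 0.98 V < V_ov = 1.56 V, the device is in the triode region.
I_D = k_n [V_ov · V_DS − ½ V_DS²] = 4.22 × [1.56 × 0.98 − 0.5 × 0.98²] = 4.43 mA.

Triode; I_D = 4.43 mA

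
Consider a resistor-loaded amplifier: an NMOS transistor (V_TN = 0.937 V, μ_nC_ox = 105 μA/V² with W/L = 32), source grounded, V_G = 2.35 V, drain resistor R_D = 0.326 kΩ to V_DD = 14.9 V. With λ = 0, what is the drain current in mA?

I_D = 3.35 mA

V_GS = V_G = 2.35 V, so V_ov = 2.35 − 0.937 = 1.41 V.
k_n = μ_nC_ox · (W/L) = 3.36 mA/V².
Assume saturation: I_D = ½ k_n V_ov² = 0.5 × 3.36 × 1.41² = 3.35 mA, giving V_DS = V_DD − I_D R_D = 14.9 − 3.35 × 0.326 = 13.8 V.
V_DS = 13.8 V ≥ V_ov = 1.41 V, confirming saturation.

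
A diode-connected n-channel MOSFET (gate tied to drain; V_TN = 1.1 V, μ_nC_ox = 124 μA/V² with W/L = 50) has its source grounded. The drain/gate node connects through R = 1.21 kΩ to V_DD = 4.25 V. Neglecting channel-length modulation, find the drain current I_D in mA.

With gate tied to drain, V_GS = V_DS ≥ V_GS − V_TN, so the device is in saturation.
k_n = μ_nC_ox · (W/L) = 6.2 mA/V².
KCL at the drain: ½ k_n (V_GS − V_TN)² = (V_DD − V_GS)/R.
Let x = V_GS − 1.1. Then 3.75 x² + x − 3.15 = 0, giving x = 0.793 V (positive root), so V_GS = 1.89 V.
I_D = (V_DD − V_GS)/R = (4.25 − 1.89) / 1.21 = 1.95 mA.

I_D = 1.95 mA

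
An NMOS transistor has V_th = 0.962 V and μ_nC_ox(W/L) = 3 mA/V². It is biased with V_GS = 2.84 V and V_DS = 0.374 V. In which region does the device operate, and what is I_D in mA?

V_ov = V_GS − V_th = 2.84 − 0.962 = 1.88 V.
Since V_DS = 0.374 V < V_ov = 1.88 V, the device is in the triode region.
I_D = k_n [V_ov · V_DS − ½ V_DS²] = 3 × [1.88 × 0.374 − 0.5 × 0.374²] = 1.9 mA.

Triode; I_D = 1.90 mA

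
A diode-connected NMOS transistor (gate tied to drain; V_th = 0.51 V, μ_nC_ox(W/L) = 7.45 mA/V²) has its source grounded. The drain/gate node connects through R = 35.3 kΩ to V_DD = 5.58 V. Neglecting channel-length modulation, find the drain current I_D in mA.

I_D = 0.138 mA

With gate tied to drain, V_GS = V_DS ≥ V_GS − V_th, so the device is in saturation.
KCL at the drain: ½ k_n (V_GS − V_th)² = (V_DD − V_GS)/R.
Let x = V_GS − 0.51. Then 131 x² + x − 5.07 = 0, giving x = 0.193 V (positive root), so V_GS = 0.703 V.
I_D = (V_DD − V_GS)/R = (5.58 − 0.703) / 35.3 = 0.138 mA.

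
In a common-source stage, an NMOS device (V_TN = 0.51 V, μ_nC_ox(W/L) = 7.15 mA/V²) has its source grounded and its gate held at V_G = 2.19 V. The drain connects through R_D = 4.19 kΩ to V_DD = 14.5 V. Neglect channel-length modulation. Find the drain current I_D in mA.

I_D = 3.39 mA

V_GS = V_G = 2.19 V, so V_ov = 2.19 − 0.51 = 1.68 V.
Assume saturation: I_D = ½ k_n V_ov² = 0.5 × 7.15 × 1.68² = 10.1 mA, giving V_DS = V_DD − I_D R_D = 14.5 − 10.1 × 4.19 = -27.8 V.
But -27.8 V < V_ov = 1.68 V, so the device is actually in triode.
In triode I_D = k_n[V_ov V_DS − ½ V_DS²] and I_D = (V_DD − V_DS)/R_D. Equating: 15 V_DS² − 51.33 V_DS + 14.5 = 0, giving V_DS = 0.311 V (the root below V_ov).
I_D = (14.5 − 0.311) / 4.19 = 3.39 mA.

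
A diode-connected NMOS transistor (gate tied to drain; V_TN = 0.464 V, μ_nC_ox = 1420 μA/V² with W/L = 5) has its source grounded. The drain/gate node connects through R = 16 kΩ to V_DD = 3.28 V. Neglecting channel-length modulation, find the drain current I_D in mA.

With gate tied to drain, V_GS = V_DS ≥ V_GS − V_TN, so the device is in saturation.
k_n = μ_nC_ox · (W/L) = 7.1 mA/V².
KCL at the drain: ½ k_n (V_GS − V_TN)² = (V_DD − V_GS)/R.
Let x = V_GS − 0.464. Then 56.8 x² + x − 2.816 = 0, giving x = 0.214 V (positive root), so V_GS = 0.678 V.
I_D = (V_DD − V_GS)/R = (3.28 − 0.678) / 16 = 0.163 mA.

I_D = 0.163 mA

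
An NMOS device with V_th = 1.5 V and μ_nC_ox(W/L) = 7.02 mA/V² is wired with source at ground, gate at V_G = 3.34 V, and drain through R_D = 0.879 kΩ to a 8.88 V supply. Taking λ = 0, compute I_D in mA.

I_D = 9.03 mA

V_GS = V_G = 3.34 V, so V_ov = 3.34 − 1.5 = 1.84 V.
Assume saturation: I_D = ½ k_n V_ov² = 0.5 × 7.02 × 1.84² = 11.9 mA, giving V_DS = V_DD − I_D R_D = 8.88 − 11.9 × 0.879 = -1.57 V.
But -1.57 V < V_ov = 1.84 V, so the device is actually in triode.
In triode I_D = k_n[V_ov V_DS − ½ V_DS²] and I_D = (V_DD − V_DS)/R_D. Equating: 3.09 V_DS² − 12.35 V_DS + 8.88 = 0, giving V_DS = 0.939 V (the root below V_ov).
I_D = (8.88 − 0.939) / 0.879 = 9.03 mA.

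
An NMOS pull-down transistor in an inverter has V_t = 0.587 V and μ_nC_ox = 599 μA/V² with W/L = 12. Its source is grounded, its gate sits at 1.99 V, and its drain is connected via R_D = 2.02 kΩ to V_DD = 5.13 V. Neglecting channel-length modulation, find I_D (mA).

I_D = 2.41 mA

V_GS = V_G = 1.99 V, so V_ov = 1.99 − 0.587 = 1.4 V.
k_n = μ_nC_ox · (W/L) = 7.188 mA/V².
Assume saturation: I_D = ½ k_n V_ov² = 0.5 × 7.188 × 1.4² = 7.07 mA, giving V_DS = V_DD − I_D R_D = 5.13 − 7.07 × 2.02 = -9.16 V.
But -9.16 V < V_ov = 1.4 V, so the device is actually in triode.
In triode I_D = k_n[V_ov V_DS − ½ V_DS²] and I_D = (V_DD − V_DS)/R_D. Equating: 7.26 V_DS² − 21.37 V_DS + 5.13 = 0, giving V_DS = 0.264 V (the root below V_ov).
I_D = (5.13 − 0.264) / 2.02 = 2.41 mA.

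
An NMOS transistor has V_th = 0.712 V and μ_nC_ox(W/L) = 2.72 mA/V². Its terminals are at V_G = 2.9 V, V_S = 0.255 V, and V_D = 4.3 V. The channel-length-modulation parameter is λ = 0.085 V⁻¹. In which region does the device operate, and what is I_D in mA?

Saturation; I_D = 6.83 mA

V_GS = V_G − V_S = 2.9 − 0.255 = 2.65 V; V_DS = V_D − V_S = 4.3 − 0.255 = 4.04 V.
V_ov = V_GS − V_th = 2.65 − 0.712 = 1.93 V.
Since V_DS = 4.04 V ≥ V_ov = 1.93 V, the device is in saturation.
I_D = ½ k_n V_ov² (1 + λ V_DS) = 0.5 × 2.72 × 1.93² × (1 + 0.085 × 4.04) = 6.83 mA.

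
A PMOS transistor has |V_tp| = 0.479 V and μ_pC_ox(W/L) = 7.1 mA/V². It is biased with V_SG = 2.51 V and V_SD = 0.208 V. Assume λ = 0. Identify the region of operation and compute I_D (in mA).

Triode; I_D = 2.85 mA

V_ov = V_SG − |V_tp| = 2.51 − 0.479 = 2.03 V.
Since V_SD = 0.208 V < V_ov = 2.03 V, the device is in the triode region.
I_D = k_p [V_ov · V_SD − ½ V_SD²] = 7.1 × [2.03 × 0.208 − 0.5 × 0.208²] = 2.85 mA.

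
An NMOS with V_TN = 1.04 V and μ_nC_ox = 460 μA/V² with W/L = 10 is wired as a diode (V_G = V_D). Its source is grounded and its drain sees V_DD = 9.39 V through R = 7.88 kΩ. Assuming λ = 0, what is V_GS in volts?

With gate tied to drain, V_GS = V_DS ≥ V_GS − V_TN, so the device is in saturation.
k_n = μ_nC_ox · (W/L) = 4.6 mA/V².
KCL at the drain: ½ k_n (V_GS − V_TN)² = (V_DD − V_GS)/R.
Let x = V_GS − 1.04. Then 18.1 x² + x − 8.35 = 0, giving x = 0.652 V (positive root), so V_GS = 1.69 V.
I_D = (V_DD − V_GS)/R = (9.39 − 1.69) / 7.88 = 0.977 mA.

V_GS = 1.69 V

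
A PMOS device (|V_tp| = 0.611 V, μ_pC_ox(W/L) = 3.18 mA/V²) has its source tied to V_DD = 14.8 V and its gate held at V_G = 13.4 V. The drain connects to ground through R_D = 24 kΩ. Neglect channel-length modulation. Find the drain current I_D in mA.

V_SG = V_DD − V_G = 14.8 − 13.4 = 1.4 V, so V_ov = 1.4 − 0.611 = 0.789 V.
Assume saturation: I_D = ½ k_p V_ov² = 0.5 × 3.18 × 0.789² = 0.99 mA, giving V_SD = V_DD − I_D R_D = 14.8 − 0.99 × 24 = -8.96 V.
But -8.96 V < V_ov = 0.789 V, so the device is actually in triode.
In triode I_D = k_p[V_ov V_SD − ½ V_SD²] and I_D = (V_DD − V_SD)/R_D. Equating: 38.2 V_SD² − 61.22 V_SD + 14.8 = 0, giving V_SD = 0.297 V (the root below V_ov).
I_D = (14.8 − 0.297) / 24 = 0.604 mA.

I_D = 0.604 mA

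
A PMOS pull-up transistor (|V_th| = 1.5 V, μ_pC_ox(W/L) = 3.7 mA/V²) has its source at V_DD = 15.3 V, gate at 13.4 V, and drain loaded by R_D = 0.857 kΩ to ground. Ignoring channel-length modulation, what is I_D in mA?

V_SG = V_DD − V_G = 15.3 − 13.4 = 1.9 V, so V_ov = 1.9 − 1.5 = 0.4 V.
Assume saturation: I_D = ½ k_p V_ov² = 0.5 × 3.7 × 0.4² = 0.296 mA, giving V_SD = V_DD − I_D R_D = 15.3 − 0.296 × 0.857 = 15 V.
V_SD = 15 V ≥ V_ov = 0.4 V, confirming saturation.

I_D = 0.296 mA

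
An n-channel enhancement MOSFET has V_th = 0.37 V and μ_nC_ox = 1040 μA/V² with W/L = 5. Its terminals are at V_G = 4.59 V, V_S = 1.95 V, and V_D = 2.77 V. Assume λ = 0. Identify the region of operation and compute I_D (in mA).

V_GS = V_G − V_S = 4.59 − 1.95 = 2.64 V; V_DS = V_D − V_S = 2.77 − 1.95 = 0.82 V.
k_n = μ_nC_ox · (W/L) = 5.2 mA/V².
V_ov = V_GS − V_th = 2.64 − 0.37 = 2.27 V.
Since V_DS = 0.82 V < V_ov = 2.27 V, the device is in the triode region.
I_D = k_n [V_ov · V_DS − ½ V_DS²] = 5.2 × [2.27 × 0.82 − 0.5 × 0.82²] = 7.93 mA.

Triode; I_D = 7.93 mA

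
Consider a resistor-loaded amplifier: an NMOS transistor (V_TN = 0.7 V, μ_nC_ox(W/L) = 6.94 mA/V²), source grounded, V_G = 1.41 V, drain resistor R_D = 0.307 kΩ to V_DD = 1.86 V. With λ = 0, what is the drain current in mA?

V_GS = V_G = 1.41 V, so V_ov = 1.41 − 0.7 = 0.71 V.
Assume saturation: I_D = ½ k_n V_ov² = 0.5 × 6.94 × 0.71² = 1.75 mA, giving V_DS = V_DD − I_D R_D = 1.86 − 1.75 × 0.307 = 1.32 V.
V_DS = 1.32 V ≥ V_ov = 0.71 V, confirming saturation.

I_D = 1.75 mA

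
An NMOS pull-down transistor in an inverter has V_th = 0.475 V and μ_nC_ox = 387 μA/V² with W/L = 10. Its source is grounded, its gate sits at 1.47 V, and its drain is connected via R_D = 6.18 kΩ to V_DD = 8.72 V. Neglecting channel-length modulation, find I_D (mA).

I_D = 1.34 mA

V_GS = V_G = 1.47 V, so V_ov = 1.47 − 0.475 = 0.995 V.
k_n = μ_nC_ox · (W/L) = 3.87 mA/V².
Assume saturation: I_D = ½ k_n V_ov² = 0.5 × 3.87 × 0.995² = 1.92 mA, giving V_DS = V_DD − I_D R_D = 8.72 − 1.92 × 6.18 = -3.12 V.
But -3.12 V < V_ov = 0.995 V, so the device is actually in triode.
In triode I_D = k_n[V_ov V_DS − ½ V_DS²] and I_D = (V_DD − V_DS)/R_D. Equating: 12 V_DS² − 24.8 V_DS + 8.72 = 0, giving V_DS = 0.449 V (the root below V_ov).
I_D = (8.72 − 0.449) / 6.18 = 1.34 mA.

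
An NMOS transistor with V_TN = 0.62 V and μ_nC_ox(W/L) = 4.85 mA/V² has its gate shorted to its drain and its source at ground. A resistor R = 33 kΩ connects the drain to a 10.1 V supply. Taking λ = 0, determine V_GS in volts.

V_GS = 0.958 V

With gate tied to drain, V_GS = V_DS ≥ V_GS − V_TN, so the device is in saturation.
KCL at the drain: ½ k_n (V_GS − V_TN)² = (V_DD − V_GS)/R.
Let x = V_GS − 0.62. Then 80 x² + x − 9.48 = 0, giving x = 0.338 V (positive root), so V_GS = 0.958 V.
I_D = (V_DD − V_GS)/R = (10.1 − 0.958) / 33 = 0.277 mA.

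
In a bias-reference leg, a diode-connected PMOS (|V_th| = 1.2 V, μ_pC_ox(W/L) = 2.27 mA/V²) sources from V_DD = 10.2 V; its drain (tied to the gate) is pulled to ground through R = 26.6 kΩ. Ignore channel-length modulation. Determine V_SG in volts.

With gate tied to drain, V_SG = V_SD ≥ V_SG − |V_th|, so the device is in saturation.
KCL at the drain: ½ k_p (V_SG − |V_th|)² = (V_DD − V_SG)/R.
Let x = V_SG − 1.2. Then 30.2 x² + x − 9 = 0, giving x = 0.53 V (positive root), so V_SG = 1.73 V.
I_D = (V_DD − V_SG)/R = (10.2 − 1.73) / 26.6 = 0.318 mA.

V_SG = 1.73 V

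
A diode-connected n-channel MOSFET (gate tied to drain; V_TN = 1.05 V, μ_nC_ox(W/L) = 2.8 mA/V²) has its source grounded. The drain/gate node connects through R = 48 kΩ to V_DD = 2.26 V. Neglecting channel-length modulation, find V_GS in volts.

With gate tied to drain, V_GS = V_DS ≥ V_GS − V_TN, so the device is in saturation.
KCL at the drain: ½ k_n (V_GS − V_TN)² = (V_DD − V_GS)/R.
Let x = V_GS − 1.05. Then 67.2 x² + x − 1.21 = 0, giving x = 0.127 V (positive root), so V_GS = 1.18 V.
I_D = (V_DD − V_GS)/R = (2.26 − 1.18) / 48 = 0.0226 mA.

V_GS = 1.18 V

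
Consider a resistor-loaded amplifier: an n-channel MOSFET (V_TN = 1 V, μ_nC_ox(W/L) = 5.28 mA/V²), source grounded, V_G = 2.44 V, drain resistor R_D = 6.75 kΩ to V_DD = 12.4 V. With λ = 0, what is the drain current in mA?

I_D = 1.80 mA

V_GS = V_G = 2.44 V, so V_ov = 2.44 − 1 = 1.44 V.
Assume saturation: I_D = ½ k_n V_ov² = 0.5 × 5.28 × 1.44² = 5.47 mA, giving V_DS = V_DD − I_D R_D = 12.4 − 5.47 × 6.75 = -24.6 V.
But -24.6 V < V_ov = 1.44 V, so the device is actually in triode.
In triode I_D = k_n[V_ov V_DS − ½ V_DS²] and I_D = (V_DD − V_DS)/R_D. Equating: 17.8 V_DS² − 52.32 V_DS + 12.4 = 0, giving V_DS = 0.26 V (the root below V_ov).
I_D = (12.4 − 0.26) / 6.75 = 1.8 mA.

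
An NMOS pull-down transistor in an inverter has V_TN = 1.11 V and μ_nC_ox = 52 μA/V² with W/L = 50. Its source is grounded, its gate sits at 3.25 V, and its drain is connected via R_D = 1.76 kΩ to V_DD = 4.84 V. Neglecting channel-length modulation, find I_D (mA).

I_D = 2.46 mA

V_GS = V_G = 3.25 V, so V_ov = 3.25 − 1.11 = 2.14 V.
k_n = μ_nC_ox · (W/L) = 2.6 mA/V².
Assume saturation: I_D = ½ k_n V_ov² = 0.5 × 2.6 × 2.14² = 5.95 mA, giving V_DS = V_DD − I_D R_D = 4.84 − 5.95 × 1.76 = -5.64 V.
But -5.64 V < V_ov = 2.14 V, so the device is actually in triode.
In triode I_D = k_n[V_ov V_DS − ½ V_DS²] and I_D = (V_DD − V_DS)/R_D. Equating: 2.29 V_DS² − 10.79 V_DS + 4.84 = 0, giving V_DS = 0.502 V (the root below V_ov).
I_D = (4.84 − 0.502) / 1.76 = 2.46 mA.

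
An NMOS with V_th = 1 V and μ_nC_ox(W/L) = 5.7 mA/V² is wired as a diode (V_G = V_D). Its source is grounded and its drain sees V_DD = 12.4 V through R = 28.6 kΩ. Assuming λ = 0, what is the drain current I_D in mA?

I_D = 0.386 mA

With gate tied to drain, V_GS = V_DS ≥ V_GS − V_th, so the device is in saturation.
KCL at the drain: ½ k_n (V_GS − V_th)² = (V_DD − V_GS)/R.
Let x = V_GS − 1. Then 81.5 x² + x − 11.4 = 0, giving x = 0.368 V (positive root), so V_GS = 1.37 V.
I_D = (V_DD − V_GS)/R = (12.4 − 1.37) / 28.6 = 0.386 mA.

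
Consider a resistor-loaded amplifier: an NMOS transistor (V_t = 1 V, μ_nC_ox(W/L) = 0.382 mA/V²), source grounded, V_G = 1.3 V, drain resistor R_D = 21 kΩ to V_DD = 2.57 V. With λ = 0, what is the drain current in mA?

V_GS = V_G = 1.3 V, so V_ov = 1.3 − 1 = 0.3 V.
Assume saturation: I_D = ½ k_n V_ov² = 0.5 × 0.382 × 0.3² = 0.0172 mA, giving V_DS = V_DD − I_D R_D = 2.57 − 0.0172 × 21 = 2.21 V.
V_DS = 2.21 V ≥ V_ov = 0.3 V, confirming saturation.

I_D = 0.0172 mA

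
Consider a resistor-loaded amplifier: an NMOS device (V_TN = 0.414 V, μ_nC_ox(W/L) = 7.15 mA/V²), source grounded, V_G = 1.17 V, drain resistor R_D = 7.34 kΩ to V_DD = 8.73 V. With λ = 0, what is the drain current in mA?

V_GS = V_G = 1.17 V, so V_ov = 1.17 − 0.414 = 0.756 V.
Assume saturation: I_D = ½ k_n V_ov² = 0.5 × 7.15 × 0.756² = 2.04 mA, giving V_DS = V_DD − I_D R_D = 8.73 − 2.04 × 7.34 = -6.27 V.
But -6.27 V < V_ov = 0.756 V, so the device is actually in triode.
In triode I_D = k_n[V_ov V_DS − ½ V_DS²] and I_D = (V_DD − V_DS)/R_D. Equating: 26.2 V_DS² − 40.68 V_DS + 8.73 = 0, giving V_DS = 0.257 V (the root below V_ov).
I_D = (8.73 − 0.257) / 7.34 = 1.15 mA.

I_D = 1.15 mA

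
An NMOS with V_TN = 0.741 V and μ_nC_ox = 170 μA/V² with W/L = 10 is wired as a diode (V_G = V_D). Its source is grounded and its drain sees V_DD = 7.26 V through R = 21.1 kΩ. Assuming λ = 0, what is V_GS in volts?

With gate tied to drain, V_GS = V_DS ≥ V_GS − V_TN, so the device is in saturation.
k_n = μ_nC_ox · (W/L) = 1.7 mA/V².
KCL at the drain: ½ k_n (V_GS − V_TN)² = (V_DD − V_GS)/R.
Let x = V_GS − 0.741. Then 17.9 x² + x − 6.519 = 0, giving x = 0.576 V (positive root), so V_GS = 1.32 V.
I_D = (V_DD − V_GS)/R = (7.26 − 1.32) / 21.1 = 0.282 mA.

V_GS = 1.32 V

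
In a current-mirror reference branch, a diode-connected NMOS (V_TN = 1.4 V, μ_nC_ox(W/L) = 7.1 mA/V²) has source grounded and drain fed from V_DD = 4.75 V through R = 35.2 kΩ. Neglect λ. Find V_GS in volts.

V_GS = 1.56 V

With gate tied to drain, V_GS = V_DS ≥ V_GS − V_TN, so the device is in saturation.
KCL at the drain: ½ k_n (V_GS − V_TN)² = (V_DD − V_GS)/R.
Let x = V_GS − 1.4. Then 125 x² + x − 3.35 = 0, giving x = 0.16 V (positive root), so V_GS = 1.56 V.
I_D = (V_DD − V_GS)/R = (4.75 − 1.56) / 35.2 = 0.0906 mA.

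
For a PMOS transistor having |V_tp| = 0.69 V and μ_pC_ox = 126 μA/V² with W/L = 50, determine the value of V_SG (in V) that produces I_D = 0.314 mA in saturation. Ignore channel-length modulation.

V_SG = 1.01 V

k_p = μ_pC_ox · (W/L) = 6.3 mA/V².
In saturation I_D = ½ k_p (V_SG − |V_tp|)², so V_SG − |V_tp| = √(2 I_D / k_p) = √(2 × 0.314 / 6.3) = 0.316 V.
V_SG = 0.69 + 0.316 = 1.01 V.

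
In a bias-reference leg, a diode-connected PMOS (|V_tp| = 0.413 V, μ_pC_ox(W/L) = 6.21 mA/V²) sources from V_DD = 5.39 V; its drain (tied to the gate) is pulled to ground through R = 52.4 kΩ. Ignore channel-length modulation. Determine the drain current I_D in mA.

With gate tied to drain, V_SG = V_SD ≥ V_SG − |V_tp|, so the device is in saturation.
KCL at the drain: ½ k_p (V_SG − |V_tp|)² = (V_DD − V_SG)/R.
Let x = V_SG − 0.413. Then 163 x² + x − 4.977 = 0, giving x = 0.172 V (positive root), so V_SG = 0.585 V.
I_D = (V_DD − V_SG)/R = (5.39 − 0.585) / 52.4 = 0.0917 mA.

I_D = 0.0917 mA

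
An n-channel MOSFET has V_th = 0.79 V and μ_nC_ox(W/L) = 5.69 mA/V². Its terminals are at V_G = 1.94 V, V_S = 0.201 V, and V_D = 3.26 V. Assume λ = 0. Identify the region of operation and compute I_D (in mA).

V_GS = V_G − V_S = 1.94 − 0.201 = 1.74 V; V_DS = V_D − V_S = 3.26 − 0.201 = 3.06 V.
V_ov = V_GS − V_th = 1.74 − 0.79 = 0.949 V.
Since V_DS = 3.06 V ≥ V_ov = 0.949 V, the device is in saturation.
I_D = ½ k_n V_ov² = 0.5 × 5.69 × 0.949² = 2.56 mA.

Saturation; I_D = 2.56 mA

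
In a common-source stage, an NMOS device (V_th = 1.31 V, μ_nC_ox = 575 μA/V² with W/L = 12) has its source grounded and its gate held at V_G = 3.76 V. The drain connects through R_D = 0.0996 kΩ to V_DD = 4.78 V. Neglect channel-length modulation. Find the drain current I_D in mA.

I_D = 20.7 mA

V_GS = V_G = 3.76 V, so V_ov = 3.76 − 1.31 = 2.45 V.
k_n = μ_nC_ox · (W/L) = 6.9 mA/V².
Assume saturation: I_D = ½ k_n V_ov² = 0.5 × 6.9 × 2.45² = 20.7 mA, giving V_DS = V_DD − I_D R_D = 4.78 − 20.7 × 0.0996 = 2.72 V.
V_DS = 2.72 V ≥ V_ov = 2.45 V, confirming saturation.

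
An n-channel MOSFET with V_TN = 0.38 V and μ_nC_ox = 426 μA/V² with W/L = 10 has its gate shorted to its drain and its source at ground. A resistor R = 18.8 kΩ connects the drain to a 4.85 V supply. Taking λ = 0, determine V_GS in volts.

With gate tied to drain, V_GS = V_DS ≥ V_GS − V_TN, so the device is in saturation.
k_n = μ_nC_ox · (W/L) = 4.26 mA/V².
KCL at the drain: ½ k_n (V_GS − V_TN)² = (V_DD − V_GS)/R.
Let x = V_GS − 0.38. Then 40 x² + x − 4.47 = 0, giving x = 0.322 V (positive root), so V_GS = 0.702 V.
I_D = (V_DD − V_GS)/R = (4.85 − 0.702) / 18.8 = 0.221 mA.

V_GS = 0.702 V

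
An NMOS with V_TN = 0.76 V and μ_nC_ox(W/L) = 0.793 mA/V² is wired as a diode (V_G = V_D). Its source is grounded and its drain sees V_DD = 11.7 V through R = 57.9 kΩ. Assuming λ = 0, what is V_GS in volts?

V_GS = 1.43 V

With gate tied to drain, V_GS = V_DS ≥ V_GS − V_TN, so the device is in saturation.
KCL at the drain: ½ k_n (V_GS − V_TN)² = (V_DD − V_GS)/R.
Let x = V_GS − 0.76. Then 23 x² + x − 10.94 = 0, giving x = 0.669 V (positive root), so V_GS = 1.43 V.
I_D = (V_DD − V_GS)/R = (11.7 − 1.43) / 57.9 = 0.177 mA.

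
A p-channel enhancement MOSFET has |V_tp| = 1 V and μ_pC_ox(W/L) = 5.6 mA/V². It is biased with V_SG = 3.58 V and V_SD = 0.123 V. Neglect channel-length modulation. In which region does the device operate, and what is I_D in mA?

Triode; I_D = 1.73 mA

V_ov = V_SG − |V_tp| = 3.58 − 1 = 2.58 V.
Since V_SD = 0.123 V < V_ov = 2.58 V, the device is in the triode region.
I_D = k_p [V_ov · V_SD − ½ V_SD²] = 5.6 × [2.58 × 0.123 − 0.5 × 0.123²] = 1.73 mA.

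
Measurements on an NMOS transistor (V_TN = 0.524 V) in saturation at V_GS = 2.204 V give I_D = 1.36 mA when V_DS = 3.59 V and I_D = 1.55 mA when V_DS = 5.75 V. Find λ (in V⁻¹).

λ = 0.0842 V⁻¹

With V_GS fixed, I_D ∝ (1 + λ V_DS) in saturation, so I_D2/I_D1 = (1 + λ V_DS2)/(1 + λ V_DS1).
1.55/1.36 = 1.14 = (1 + 5.75 λ)/(1 + 3.59 λ).
Solving: λ (I_D1 V_DS2 − I_D2 V_DS1) = I_D2 − I_D1, so λ = (1.55 − 1.36) / (1.36 × 5.75 − 1.55 × 3.59) = 0.19 / 2.26 = 0.0842 V⁻¹.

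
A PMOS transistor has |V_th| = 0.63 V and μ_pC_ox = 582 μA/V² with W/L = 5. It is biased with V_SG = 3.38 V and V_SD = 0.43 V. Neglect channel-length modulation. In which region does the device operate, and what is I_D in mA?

k_p = μ_pC_ox · (W/L) = 2.91 mA/V².
V_ov = V_SG − |V_th| = 3.38 − 0.63 = 2.75 V.
Since V_SD = 0.43 V < V_ov = 2.75 V, the device is in the triode region.
I_D = k_p [V_ov · V_SD − ½ V_SD²] = 2.91 × [2.75 × 0.43 − 0.5 × 0.43²] = 3.17 mA.

Triode; I_D = 3.17 mA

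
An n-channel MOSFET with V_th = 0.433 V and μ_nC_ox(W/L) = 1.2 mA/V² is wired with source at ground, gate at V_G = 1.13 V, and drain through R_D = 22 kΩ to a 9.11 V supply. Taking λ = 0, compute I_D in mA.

I_D = 0.291 mA

V_GS = V_G = 1.13 V, so V_ov = 1.13 − 0.433 = 0.697 V.
Assume saturation: I_D = ½ k_n V_ov² = 0.5 × 1.2 × 0.697² = 0.291 mA, giving V_DS = V_DD − I_D R_D = 9.11 − 0.291 × 22 = 2.7 V.
V_DS = 2.7 V ≥ V_ov = 0.697 V, confirming saturation.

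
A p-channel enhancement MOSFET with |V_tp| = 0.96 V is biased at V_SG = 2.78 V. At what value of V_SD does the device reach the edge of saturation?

V_SD,sat = 1.82 V

The boundary between triode and saturation is V_SD = V_SG − |V_tp| = V_ov.
V_ov = 2.78 − 0.96 = 1.82 V.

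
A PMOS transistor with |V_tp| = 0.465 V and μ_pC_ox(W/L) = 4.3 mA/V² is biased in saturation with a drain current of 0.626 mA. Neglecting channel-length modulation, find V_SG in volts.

In saturation I_D = ½ k_p (V_SG − |V_tp|)², so V_SG − |V_tp| = √(2 I_D / k_p) = √(2 × 0.626 / 4.3) = 0.54 V.
V_SG = 0.465 + 0.54 = 1 V.

V_SG = 1.00 V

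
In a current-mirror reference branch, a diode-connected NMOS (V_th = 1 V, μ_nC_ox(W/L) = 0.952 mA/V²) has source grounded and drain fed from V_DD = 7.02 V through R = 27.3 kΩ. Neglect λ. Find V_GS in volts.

V_GS = 1.64 V

With gate tied to drain, V_GS = V_DS ≥ V_GS − V_th, so the device is in saturation.
KCL at the drain: ½ k_n (V_GS − V_th)² = (V_DD − V_GS)/R.
Let x = V_GS − 1. Then 13 x² + x − 6.02 = 0, giving x = 0.643 V (positive root), so V_GS = 1.64 V.
I_D = (V_DD − V_GS)/R = (7.02 − 1.64) / 27.3 = 0.197 mA.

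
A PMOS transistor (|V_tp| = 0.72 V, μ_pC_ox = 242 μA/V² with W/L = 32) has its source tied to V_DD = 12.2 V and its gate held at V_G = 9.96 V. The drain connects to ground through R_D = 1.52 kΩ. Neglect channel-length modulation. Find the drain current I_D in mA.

I_D = 7.44 mA

V_SG = V_DD − V_G = 12.2 − 9.96 = 2.24 V, so V_ov = 2.24 − 0.72 = 1.52 V.
k_p = μ_pC_ox · (W/L) = 7.744 mA/V².
Assume saturation: I_D = ½ k_p V_ov² = 0.5 × 7.744 × 1.52² = 8.95 mA, giving V_SD = V_DD − I_D R_D = 12.2 − 8.95 × 1.52 = -1.4 V.
But -1.4 V < V_ov = 1.52 V, so the device is actually in triode.
In triode I_D = k_p[V_ov V_SD − ½ V_SD²] and I_D = (V_DD − V_SD)/R_D. Equating: 5.89 V_SD² − 18.89 V_SD + 12.2 = 0, giving V_SD = 0.896 V (the root below V_ov).
I_D = (12.2 − 0.896) / 1.52 = 7.44 mA.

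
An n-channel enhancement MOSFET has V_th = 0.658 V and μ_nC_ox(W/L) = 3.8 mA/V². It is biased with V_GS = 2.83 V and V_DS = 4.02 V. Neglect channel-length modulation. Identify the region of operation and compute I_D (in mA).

Saturation; I_D = 8.96 mA

V_ov = V_GS − V_th = 2.83 − 0.658 = 2.17 V.
Since V_DS = 4.02 V ≥ V_ov = 2.17 V, the device is in saturation.
I_D = ½ k_n V_ov² = 0.5 × 3.8 × 2.17² = 8.96 mA.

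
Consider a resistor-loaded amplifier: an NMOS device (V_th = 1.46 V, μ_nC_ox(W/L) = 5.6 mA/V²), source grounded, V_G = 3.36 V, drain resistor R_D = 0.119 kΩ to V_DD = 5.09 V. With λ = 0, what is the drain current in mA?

I_D = 10.1 mA

V_GS = V_G = 3.36 V, so V_ov = 3.36 − 1.46 = 1.9 V.
Assume saturation: I_D = ½ k_n V_ov² = 0.5 × 5.6 × 1.9² = 10.1 mA, giving V_DS = V_DD − I_D R_D = 5.09 − 10.1 × 0.119 = 3.89 V.
V_DS = 3.89 V ≥ V_ov = 1.9 V, confirming saturation.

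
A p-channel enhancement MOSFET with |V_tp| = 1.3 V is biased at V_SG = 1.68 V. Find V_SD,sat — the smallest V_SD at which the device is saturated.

The boundary between triode and saturation is V_SD = V_SG − |V_tp| = V_ov.
V_ov = 1.68 − 1.3 = 0.38 V.

V_SD,sat = 0.380 V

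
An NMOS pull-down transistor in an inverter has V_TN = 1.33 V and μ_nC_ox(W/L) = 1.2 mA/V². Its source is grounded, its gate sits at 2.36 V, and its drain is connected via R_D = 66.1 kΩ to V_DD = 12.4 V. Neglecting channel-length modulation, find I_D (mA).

V_GS = V_G = 2.36 V, so V_ov = 2.36 − 1.33 = 1.03 V.
Assume saturation: I_D = ½ k_n V_ov² = 0.5 × 1.2 × 1.03² = 0.637 mA, giving V_DS = V_DD − I_D R_D = 12.4 − 0.637 × 66.1 = -29.7 V.
But -29.7 V < V_ov = 1.03 V, so the device is actually in triode.
In triode I_D = k_n[V_ov V_DS − ½ V_DS²] and I_D = (V_DD − V_DS)/R_D. Equating: 39.7 V_DS² − 82.7 V_DS + 12.4 = 0, giving V_DS = 0.163 V (the root below V_ov).
I_D = (12.4 − 0.163) / 66.1 = 0.185 mA.

I_D = 0.185 mA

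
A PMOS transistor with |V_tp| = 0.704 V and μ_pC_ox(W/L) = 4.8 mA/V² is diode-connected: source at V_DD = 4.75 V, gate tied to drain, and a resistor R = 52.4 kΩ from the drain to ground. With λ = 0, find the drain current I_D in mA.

I_D = 0.0739 mA

With gate tied to drain, V_SG = V_SD ≥ V_SG − |V_tp|, so the device is in saturation.
KCL at the drain: ½ k_p (V_SG − |V_tp|)² = (V_DD − V_SG)/R.
Let x = V_SG − 0.704. Then 126 x² + x − 4.046 = 0, giving x = 0.175 V (positive root), so V_SG = 0.879 V.
I_D = (V_DD − V_SG)/R = (4.75 − 0.879) / 52.4 = 0.0739 mA.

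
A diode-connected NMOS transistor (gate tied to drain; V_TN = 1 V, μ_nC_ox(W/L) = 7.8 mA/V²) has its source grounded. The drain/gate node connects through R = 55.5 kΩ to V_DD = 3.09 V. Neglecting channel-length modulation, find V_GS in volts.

V_GS = 1.10 V

With gate tied to drain, V_GS = V_DS ≥ V_GS − V_TN, so the device is in saturation.
KCL at the drain: ½ k_n (V_GS − V_TN)² = (V_DD − V_GS)/R.
Let x = V_GS − 1. Then 216 x² + x − 2.09 = 0, giving x = 0.096 V (positive root), so V_GS = 1.1 V.
I_D = (V_DD − V_GS)/R = (3.09 − 1.1) / 55.5 = 0.0359 mA.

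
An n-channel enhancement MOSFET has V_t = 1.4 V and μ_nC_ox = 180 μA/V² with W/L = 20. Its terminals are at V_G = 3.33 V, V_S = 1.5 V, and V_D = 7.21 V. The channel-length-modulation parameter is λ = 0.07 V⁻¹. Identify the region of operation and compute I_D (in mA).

Saturation; I_D = 0.466 mA

V_GS = V_G − V_S = 3.33 − 1.5 = 1.83 V; V_DS = V_D − V_S = 7.21 − 1.5 = 5.71 V.
k_n = μ_nC_ox · (W/L) = 3.6 mA/V².
V_ov = V_GS − V_t = 1.83 − 1.4 = 0.43 V.
Since V_DS = 5.71 V ≥ V_ov = 0.43 V, the device is in saturation.
I_D = ½ k_n V_ov² (1 + λ V_DS) = 0.5 × 3.6 × 0.43² × (1 + 0.07 × 5.71) = 0.466 mA.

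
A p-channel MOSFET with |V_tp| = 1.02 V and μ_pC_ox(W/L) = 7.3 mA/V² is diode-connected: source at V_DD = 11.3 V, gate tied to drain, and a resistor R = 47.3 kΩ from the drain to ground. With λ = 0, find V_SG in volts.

With gate tied to drain, V_SG = V_SD ≥ V_SG − |V_tp|, so the device is in saturation.
KCL at the drain: ½ k_p (V_SG − |V_tp|)² = (V_DD − V_SG)/R.
Let x = V_SG − 1.02. Then 173 x² + x − 10.28 = 0, giving x = 0.241 V (positive root), so V_SG = 1.26 V.
I_D = (V_DD − V_SG)/R = (11.3 − 1.26) / 47.3 = 0.212 mA.

V_SG = 1.26 V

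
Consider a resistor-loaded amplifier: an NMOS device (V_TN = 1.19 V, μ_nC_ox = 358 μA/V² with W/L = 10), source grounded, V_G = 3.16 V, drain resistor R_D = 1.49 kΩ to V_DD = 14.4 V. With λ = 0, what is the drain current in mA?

V_GS = V_G = 3.16 V, so V_ov = 3.16 − 1.19 = 1.97 V.
k_n = μ_nC_ox · (W/L) = 3.58 mA/V².
Assume saturation: I_D = ½ k_n V_ov² = 0.5 × 3.58 × 1.97² = 6.95 mA, giving V_DS = V_DD − I_D R_D = 14.4 − 6.95 × 1.49 = 4.05 V.
V_DS = 4.05 V ≥ V_ov = 1.97 V, confirming saturation.

I_D = 6.95 mA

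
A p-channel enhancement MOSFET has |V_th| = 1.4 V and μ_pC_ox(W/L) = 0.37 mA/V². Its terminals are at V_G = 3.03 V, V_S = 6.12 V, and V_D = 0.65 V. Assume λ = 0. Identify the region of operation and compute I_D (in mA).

V_SG = V_S − V_G = 6.12 − 3.03 = 3.09 V; V_SD = V_S − V_D = 6.12 − 0.65 = 5.47 V.
V_ov = V_SG − |V_th| = 3.09 − 1.4 = 1.69 V.
Since V_SD = 5.47 V ≥ V_ov = 1.69 V, the device is in saturation.
I_D = ½ k_p V_ov² = 0.5 × 0.37 × 1.69² = 0.528 mA.

Saturation; I_D = 0.528 mA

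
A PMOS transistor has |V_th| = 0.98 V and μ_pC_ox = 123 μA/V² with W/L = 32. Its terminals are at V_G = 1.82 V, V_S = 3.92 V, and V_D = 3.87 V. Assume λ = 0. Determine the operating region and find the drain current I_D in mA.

Triode; I_D = 0.215 mA

V_SG = V_S − V_G = 3.92 − 1.82 = 2.1 V; V_SD = V_S − V_D = 3.92 − 3.87 = 0.05 V.
k_p = μ_pC_ox · (W/L) = 3.936 mA/V².
V_ov = V_SG − |V_th| = 2.1 − 0.98 = 1.12 V.
Since V_SD = 0.05 V < V_ov = 1.12 V, the device is in the triode region.
I_D = k_p [V_ov · V_SD − ½ V_SD²] = 3.936 × [1.12 × 0.05 − 0.5 × 0.05²] = 0.215 mA.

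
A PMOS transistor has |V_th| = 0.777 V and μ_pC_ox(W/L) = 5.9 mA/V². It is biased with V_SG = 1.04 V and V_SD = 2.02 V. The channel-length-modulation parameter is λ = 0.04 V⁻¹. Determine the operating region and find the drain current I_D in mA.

V_ov = V_SG − |V_th| = 1.04 − 0.777 = 0.263 V.
Since V_SD = 2.02 V ≥ V_ov = 0.263 V, the device is in saturation.
I_D = ½ k_p V_ov² (1 + λ V_SD) = 0.5 × 5.9 × 0.263² × (1 + 0.04 × 2.02) = 0.221 mA.

Saturation; I_D = 0.221 mA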